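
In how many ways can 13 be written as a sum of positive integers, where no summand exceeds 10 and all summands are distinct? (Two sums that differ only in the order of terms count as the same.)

The partitions of 13 that satisfy the conditions:
10,3
10,2,1
9,4
9,3,1
8,5
8,4,1
8,3,2
7,6
7,5,1
7,4,2
7,3,2,1
6,5,2
6,4,3
6,4,2,1
5,4,3,1
Counting gives 15.

15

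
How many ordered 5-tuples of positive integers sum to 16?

1365

Place 4 bars in the 15 internal gaps of a row of 16 dots: C(15,4) = 1365.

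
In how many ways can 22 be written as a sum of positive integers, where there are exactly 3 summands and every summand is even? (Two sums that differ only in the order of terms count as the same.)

Enumerating:
18,2,2
16,4,2
14,6,2
14,4,4
12,8,2
12,6,4
10,10,2
10,8,4
10,6,6
8,8,6

10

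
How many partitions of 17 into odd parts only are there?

38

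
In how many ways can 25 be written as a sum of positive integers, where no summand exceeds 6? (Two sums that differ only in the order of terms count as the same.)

Counting exhaustively, 612 partitions satisfy the conditions.

612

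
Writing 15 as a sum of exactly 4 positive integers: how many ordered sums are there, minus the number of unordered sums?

337

Compositions: C(14,3) = 364.
Partitions of 15 into exactly 4 parts: 27.
Difference: 364 − 27 = 337.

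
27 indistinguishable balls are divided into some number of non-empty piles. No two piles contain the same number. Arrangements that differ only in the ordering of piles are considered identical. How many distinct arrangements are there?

Direct enumeration gives 192 partitions.

192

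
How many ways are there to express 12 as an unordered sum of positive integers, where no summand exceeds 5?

A partial list (first 12 by largest part):
2 + 5 + 5
1 + 1 + 5 + 5
3 + 4 + 5
1 + 2 + 4 + 5
1 + 1 + 1 + 4 + 5
1 + 3 + 3 + 5
2 + 2 + 3 + 5
1 + 1 + 2 + 3 + 5
1 + 1 + 1 + 1 + 3 + 5
1 + 2 + 2 + 2 + 5
1 + 1 + 1 + 2 + 2 + 5
1 + 1 + 1 + 1 + 1 + 2 + 5
…and 35 more, for 47 total.

47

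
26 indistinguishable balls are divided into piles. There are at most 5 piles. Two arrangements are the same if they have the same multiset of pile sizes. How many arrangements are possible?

427

A full systematic count gives 427.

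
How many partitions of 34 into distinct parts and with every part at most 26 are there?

493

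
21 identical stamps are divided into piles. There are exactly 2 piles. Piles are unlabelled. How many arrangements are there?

Enumerating:
20 + 1
19 + 2
18 + 3
17 + 4
16 + 5
15 + 6
14 + 7
13 + 8
12 + 9
11 + 10

10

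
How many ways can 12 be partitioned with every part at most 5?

47

A partial list (first 12 by largest part):
2, 5, 5
1, 1, 5, 5
3, 4, 5
1, 2, 4, 5
1, 1, 1, 4, 5
1, 3, 3, 5
2, 2, 3, 5
1, 1, 2, 3, 5
1, 1, 1, 1, 3, 5
1, 2, 2, 2, 5
1, 1, 1, 2, 2, 5
1, 1, 1, 1, 1, 2, 5
…and 35 more, for 47 total.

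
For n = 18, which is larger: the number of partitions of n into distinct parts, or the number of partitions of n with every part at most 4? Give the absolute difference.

38

Partitions of 18 into distinct parts: 46.
Partitions of 18 with every part at most 4: 84.
|46 − 84| = 38.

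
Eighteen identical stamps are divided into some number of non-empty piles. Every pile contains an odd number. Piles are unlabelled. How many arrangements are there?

46

There are too many to list fully; the first 12 (by largest part) are:
17 + 1
15 + 3
15 + 1 + 1 + 1
13 + 5
13 + 3 + 1 + 1
13 + 1 + 1 + 1 + 1 + 1
11 + 7
11 + 5 + 1 + 1
11 + 3 + 3 + 1
11 + 3 + 1 + 1 + 1 + 1
11 + 1 + 1 + 1 + 1 + 1 + 1 + 1
9 + 9
…and 34 more, for 46 total.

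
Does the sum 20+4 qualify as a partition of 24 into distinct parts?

Yes

The parts sum to 24, and the condition 'all summands are distinct' holds.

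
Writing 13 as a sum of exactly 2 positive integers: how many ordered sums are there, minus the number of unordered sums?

Compositions: C(12,1) = 12.
Unordered (partitions into 2 parts): 6.
Difference: 12 − 6 = 6.

6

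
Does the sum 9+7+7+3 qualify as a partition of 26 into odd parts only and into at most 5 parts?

Yes

The parts sum to 26, and the condition 'every summand is odd' holds; the condition 'there are at most 5 summands' holds.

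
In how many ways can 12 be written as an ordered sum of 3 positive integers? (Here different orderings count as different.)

55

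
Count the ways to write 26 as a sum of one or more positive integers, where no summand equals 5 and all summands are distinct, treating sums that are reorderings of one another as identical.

112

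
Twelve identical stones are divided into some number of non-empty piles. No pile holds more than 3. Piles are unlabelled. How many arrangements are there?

19

Listing the qualifying partitions of 12:
3, 3, 3, 3
3, 3, 3, 2, 1
3, 3, 3, 1, 1, 1
3, 3, 2, 2, 2
3, 3, 2, 2, 1, 1
3, 3, 2, 1, 1, 1, 1
3, 3, 1, 1, 1, 1, 1, 1
3, 2, 2, 2, 2, 1
3, 2, 2, 2, 1, 1, 1
3, 2, 2, 1, 1, 1, 1, 1
3, 2, 1, 1, 1, 1, 1, 1, 1
3, 1, 1, 1, 1, 1, 1, 1, 1, 1
2, 2, 2, 2, 2, 2
2, 2, 2, 2, 2, 1, 1
2, 2, 2, 2, 1, 1, 1, 1
2, 2, 2, 1, 1, 1, 1, 1, 1
2, 2, 1, 1, 1, 1, 1, 1, 1, 1
2, 1, 1, 1, 1, 1, 1, 1, 1, 1, 1
1, 1, 1, 1, 1, 1, 1, 1, 1, 1, 1, 1
Counting gives 19.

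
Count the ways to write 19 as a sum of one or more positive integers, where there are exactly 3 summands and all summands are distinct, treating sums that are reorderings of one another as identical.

21

The partitions of 19 that satisfy the conditions:
16 + 2 + 1
15 + 3 + 1
14 + 4 + 1
14 + 3 + 2
13 + 5 + 1
13 + 4 + 2
12 + 6 + 1
12 + 5 + 2
12 + 4 + 3
11 + 7 + 1
11 + 6 + 2
11 + 5 + 3
10 + 8 + 1
10 + 7 + 2
10 + 6 + 3
10 + 5 + 4
9 + 8 + 2
9 + 7 + 3
9 + 6 + 4
8 + 7 + 4
8 + 6 + 5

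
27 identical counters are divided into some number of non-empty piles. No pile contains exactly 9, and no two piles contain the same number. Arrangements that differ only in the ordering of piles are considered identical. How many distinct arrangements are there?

153

Enumerating by decreasing first part gives 153 partitions in all.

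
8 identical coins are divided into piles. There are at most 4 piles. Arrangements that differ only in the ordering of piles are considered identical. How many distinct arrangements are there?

Listing the qualifying partitions of 8:
8
7+1
6+2
6+1+1
5+3
5+2+1
5+1+1+1
4+4
4+3+1
4+2+2
4+2+1+1
3+3+2
3+3+1+1
3+2+2+1
2+2+2+2

15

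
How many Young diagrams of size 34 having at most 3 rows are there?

Direct enumeration gives 114 partitions.

114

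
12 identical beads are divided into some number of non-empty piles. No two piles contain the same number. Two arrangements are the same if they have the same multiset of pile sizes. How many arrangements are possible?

Enumerating:
12
11,1
10,2
9,3
9,2,1
8,4
8,3,1
7,5
7,4,1
7,3,2
6,5,1
6,4,2
6,3,2,1
5,4,3
5,4,2,1
Counting gives 15.

15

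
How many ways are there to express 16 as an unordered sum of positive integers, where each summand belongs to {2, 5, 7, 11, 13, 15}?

5

The partitions of 16 that satisfy the conditions:
5+11
2+7+7
2+2+5+7
2+2+2+5+5
2+2+2+2+2+2+2+2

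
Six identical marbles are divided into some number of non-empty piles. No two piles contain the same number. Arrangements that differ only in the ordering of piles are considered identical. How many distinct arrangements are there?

The partitions of 6 that satisfy the conditions:
6
5, 1
4, 2
3, 2, 1

4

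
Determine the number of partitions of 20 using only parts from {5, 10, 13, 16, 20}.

The partitions of 20 that satisfy the conditions:
20
10,10
5,5,10
5,5,5,5
Counting gives 4.

4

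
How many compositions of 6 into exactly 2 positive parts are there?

5

Equivalently, choose which 1 of the 5 gaps become plus signs: C(5,1) = 5.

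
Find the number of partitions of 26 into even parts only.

A full systematic count gives 101.

101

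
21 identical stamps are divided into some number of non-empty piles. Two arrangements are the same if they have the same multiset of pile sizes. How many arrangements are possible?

792

Enumerating by decreasing first part gives 792 partitions in all.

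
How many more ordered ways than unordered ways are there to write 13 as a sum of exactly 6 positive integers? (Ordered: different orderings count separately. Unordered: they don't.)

778

Ordered (compositions into 6 parts): C(12,5) = 792.
Unordered (partitions into 6 parts): 14.
Difference: 792 − 14 = 778.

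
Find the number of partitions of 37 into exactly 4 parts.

378

Systematic enumeration (by largest part, then next-largest, …) yields 378.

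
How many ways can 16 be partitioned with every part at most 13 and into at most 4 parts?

There are too many to list fully; the first 12 (by largest part) are:
13 + 3
13 + 2 + 1
13 + 1 + 1 + 1
12 + 4
12 + 3 + 1
12 + 2 + 2
12 + 2 + 1 + 1
11 + 5
11 + 4 + 1
11 + 3 + 2
11 + 3 + 1 + 1
11 + 2 + 2 + 1
…and 48 more, for 60 total.

60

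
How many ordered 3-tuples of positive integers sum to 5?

6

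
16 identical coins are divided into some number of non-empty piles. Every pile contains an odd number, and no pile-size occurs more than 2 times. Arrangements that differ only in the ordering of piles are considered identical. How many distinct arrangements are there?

They are:
15 + 1
13 + 3
11 + 5
11 + 3 + 1 + 1
9 + 7
9 + 5 + 1 + 1
9 + 3 + 3 + 1
7 + 7 + 1 + 1
7 + 5 + 3 + 1
5 + 5 + 3 + 3
Counting gives 10.

10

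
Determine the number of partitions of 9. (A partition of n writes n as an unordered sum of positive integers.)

30

A partial list (first 12 by largest part):
9
8,1
7,2
7,1,1
6,3
6,2,1
6,1,1,1
5,4
5,3,1
5,2,2
5,2,1,1
5,1,1,1,1
…and 18 more, for 30 total.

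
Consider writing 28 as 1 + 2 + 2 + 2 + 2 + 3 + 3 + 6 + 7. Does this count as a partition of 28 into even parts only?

No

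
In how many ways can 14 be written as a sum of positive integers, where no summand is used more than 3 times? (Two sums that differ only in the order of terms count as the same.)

82

Direct enumeration gives 82 partitions.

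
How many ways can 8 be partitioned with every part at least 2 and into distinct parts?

They are:
8
6 + 2
5 + 3
That's 3 in total.

3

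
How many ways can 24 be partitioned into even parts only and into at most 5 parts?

A partial list (first 12 by largest part):
24
22+2
20+4
20+2+2
18+6
18+4+2
18+2+2+2
16+8
16+6+2
16+4+4
16+4+2+2
16+2+2+2+2
…and 35 more, for 47 total.

47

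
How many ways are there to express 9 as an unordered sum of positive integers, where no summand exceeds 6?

26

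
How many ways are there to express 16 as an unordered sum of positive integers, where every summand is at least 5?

Enumerating:
16
11, 5
10, 6
9, 7
8, 8
6, 5, 5
Counting gives 6.

6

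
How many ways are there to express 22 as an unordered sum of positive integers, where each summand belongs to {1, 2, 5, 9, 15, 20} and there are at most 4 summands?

5

The partitions of 22 that satisfy the conditions:
20, 2
20, 1, 1
15, 5, 2
15, 5, 1, 1
9, 9, 2, 2
That's 5 in total.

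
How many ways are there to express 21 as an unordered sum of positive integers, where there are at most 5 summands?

221

There are 221 such partitions.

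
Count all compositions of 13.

There are 12 gaps and each independently is a cut or not, giving 2^12 = 4096.

4096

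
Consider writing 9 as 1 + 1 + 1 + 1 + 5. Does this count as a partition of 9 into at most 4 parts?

The parts sum to 9, and the condition 'there are at most 4 summands' is violated.

No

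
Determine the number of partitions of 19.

There are 490 such partitions.

490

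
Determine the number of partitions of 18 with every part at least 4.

The partitions of 18 that satisfy the conditions:
18
14+4
13+5
12+6
11+7
10+8
10+4+4
9+9
9+5+4
8+6+4
8+5+5
7+7+4
7+6+5
6+6+6
6+4+4+4
5+5+4+4

16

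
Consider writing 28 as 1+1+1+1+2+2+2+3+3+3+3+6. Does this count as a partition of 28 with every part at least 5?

No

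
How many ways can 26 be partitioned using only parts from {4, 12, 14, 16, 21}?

They are:
14, 12
14, 4, 4, 4
That's 2 in total.

2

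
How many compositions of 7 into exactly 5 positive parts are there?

15

Place 4 bars in the 6 internal gaps of a row of 7 dots: C(6,4) = 15.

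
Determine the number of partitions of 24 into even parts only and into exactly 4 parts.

They are:
18,2,2,2
16,4,2,2
14,6,2,2
14,4,4,2
12,8,2,2
12,6,4,2
12,4,4,4
10,10,2,2
10,8,4,2
10,6,6,2
10,6,4,4
8,8,6,2
8,8,4,4
8,6,6,4
6,6,6,6
That's 15 in total.

15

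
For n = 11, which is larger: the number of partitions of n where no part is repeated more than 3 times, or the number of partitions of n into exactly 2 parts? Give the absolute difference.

Partitions of 11 where no part is repeated more than 3 times: 38.
Partitions of 11 into exactly 2 parts: 5.
|38 − 5| = 33.

33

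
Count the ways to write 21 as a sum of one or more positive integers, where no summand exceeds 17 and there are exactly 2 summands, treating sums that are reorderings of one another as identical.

7

They are:
17+4
16+5
15+6
14+7
13+8
12+9
11+10
Counting gives 7.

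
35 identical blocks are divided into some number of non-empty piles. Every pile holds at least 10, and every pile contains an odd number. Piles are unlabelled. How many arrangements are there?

2

They are:
35
13 + 11 + 11
Counting gives 2.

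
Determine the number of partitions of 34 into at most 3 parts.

Direct enumeration gives 114 partitions.

114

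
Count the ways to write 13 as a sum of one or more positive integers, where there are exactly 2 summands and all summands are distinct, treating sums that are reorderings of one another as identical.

The partitions of 13 that satisfy the conditions:
12 + 1
11 + 2
10 + 3
9 + 4
8 + 5
7 + 6

6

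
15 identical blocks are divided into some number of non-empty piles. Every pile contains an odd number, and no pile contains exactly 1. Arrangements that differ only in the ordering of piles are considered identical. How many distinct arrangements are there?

5

They are:
15
9 + 3 + 3
7 + 5 + 3
5 + 5 + 5
3 + 3 + 3 + 3 + 3
That's 5 in total.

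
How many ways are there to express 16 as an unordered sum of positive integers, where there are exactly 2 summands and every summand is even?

The partitions of 16 that satisfy the conditions:
14, 2
12, 4
10, 6
8, 8

4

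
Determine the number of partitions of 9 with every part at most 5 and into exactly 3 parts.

Enumerating:
1 + 3 + 5
2 + 2 + 5
1 + 4 + 4
2 + 3 + 4
3 + 3 + 3

5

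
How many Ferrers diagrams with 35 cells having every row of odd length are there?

585

Counting exhaustively, 585 partitions satisfy the conditions.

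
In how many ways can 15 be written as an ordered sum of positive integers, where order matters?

The number of compositions of n is 2^(n−1); here 2^14 = 16384.

16384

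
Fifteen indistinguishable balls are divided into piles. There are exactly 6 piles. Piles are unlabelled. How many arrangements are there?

26

A partial list (first 12 by largest part):
10, 1, 1, 1, 1, 1
9, 2, 1, 1, 1, 1
8, 3, 1, 1, 1, 1
8, 2, 2, 1, 1, 1
7, 4, 1, 1, 1, 1
7, 3, 2, 1, 1, 1
7, 2, 2, 2, 1, 1
6, 5, 1, 1, 1, 1
6, 4, 2, 1, 1, 1
6, 3, 3, 1, 1, 1
6, 3, 2, 2, 1, 1
6, 2, 2, 2, 2, 1
…and 14 more, for 26 total.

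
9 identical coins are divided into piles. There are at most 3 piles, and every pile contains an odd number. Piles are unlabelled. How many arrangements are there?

Enumerating:
9
7 + 1 + 1
5 + 3 + 1
3 + 3 + 3
That's 4 in total.

4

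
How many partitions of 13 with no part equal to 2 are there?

45

There are too many to list fully; the first 12 (by largest part) are:
13
1, 12
1, 1, 11
3, 10
1, 1, 1, 10
4, 9
1, 3, 9
1, 1, 1, 1, 9
5, 8
1, 4, 8
1, 1, 3, 8
1, 1, 1, 1, 1, 8
…and 33 more, for 45 total.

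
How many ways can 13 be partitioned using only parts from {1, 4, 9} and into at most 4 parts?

2

They are:
4,9
1,4,4,4
Counting gives 2.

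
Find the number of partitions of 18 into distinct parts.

There are too many to list fully; the first 12 (by largest part) are:
18
17+1
16+2
15+3
15+2+1
14+4
14+3+1
13+5
13+4+1
13+3+2
12+6
12+5+1
…and 34 more, for 46 total.

46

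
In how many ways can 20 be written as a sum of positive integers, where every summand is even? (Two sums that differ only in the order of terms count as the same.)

42

A partial list (first 12 by largest part):
20
18 + 2
16 + 4
16 + 2 + 2
14 + 6
14 + 4 + 2
14 + 2 + 2 + 2
12 + 8
12 + 6 + 2
12 + 4 + 4
12 + 4 + 2 + 2
12 + 2 + 2 + 2 + 2
…and 30 more, for 42 total.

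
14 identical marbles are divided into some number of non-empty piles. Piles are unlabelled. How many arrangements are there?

Direct enumeration gives 135 partitions.

135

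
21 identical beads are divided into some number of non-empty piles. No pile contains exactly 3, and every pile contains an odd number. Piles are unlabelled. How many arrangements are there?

30

There are too many to list fully; the first 12 (by largest part) are:
21
19,1,1
17,1,1,1,1
15,5,1
15,1,1,1,1,1,1
13,7,1
13,5,1,1,1
13,1,1,1,1,1,1,1,1
11,9,1
11,7,1,1,1
11,5,5
11,5,1,1,1,1,1
…and 18 more, for 30 total.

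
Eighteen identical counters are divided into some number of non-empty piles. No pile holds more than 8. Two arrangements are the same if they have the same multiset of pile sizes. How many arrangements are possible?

288

There are 288 such partitions.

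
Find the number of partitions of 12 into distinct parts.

15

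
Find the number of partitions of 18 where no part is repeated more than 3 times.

There are 208 such partitions.

208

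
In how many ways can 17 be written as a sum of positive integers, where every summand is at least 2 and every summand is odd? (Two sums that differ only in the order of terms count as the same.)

6

Enumerating:
17
11,3,3
9,5,3
7,7,3
7,5,5
5,3,3,3,3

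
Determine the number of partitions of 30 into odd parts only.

296

Enumerating by decreasing first part gives 296 partitions in all.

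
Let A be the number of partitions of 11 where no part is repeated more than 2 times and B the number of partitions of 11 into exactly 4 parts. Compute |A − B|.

16

Partitions of 11 where no part is repeated more than 2 times: 27.
Partitions of 11 into exactly 4 parts: 11.
|27 − 11| = 16.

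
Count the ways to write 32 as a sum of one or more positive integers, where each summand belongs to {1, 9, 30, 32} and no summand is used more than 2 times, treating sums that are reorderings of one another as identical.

2

They are:
32
30+1+1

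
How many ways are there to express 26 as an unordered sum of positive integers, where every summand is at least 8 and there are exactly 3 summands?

2

The partitions of 26 that satisfy the conditions:
10 + 8 + 8
9 + 9 + 8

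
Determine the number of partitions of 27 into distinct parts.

Systematic enumeration (by largest part, then next-largest, …) yields 192.

192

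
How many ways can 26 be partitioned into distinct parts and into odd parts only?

Enumerating:
25 + 1
23 + 3
21 + 5
19 + 7
17 + 9
17 + 5 + 3 + 1
15 + 11
15 + 7 + 3 + 1
13 + 9 + 3 + 1
13 + 7 + 5 + 1
11 + 9 + 5 + 1
11 + 7 + 5 + 3
Counting gives 12.

12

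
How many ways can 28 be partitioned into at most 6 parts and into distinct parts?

221

Counting exhaustively, 221 partitions satisfy the conditions.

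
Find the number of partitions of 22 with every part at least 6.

11

Enumerating:
22
6+16
7+15
8+14
9+13
10+12
11+11
6+6+10
6+7+9
6+8+8
7+7+8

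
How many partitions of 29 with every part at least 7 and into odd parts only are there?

5

The partitions of 29 that satisfy the conditions:
29
15,7,7
13,9,7
11,11,7
11,9,9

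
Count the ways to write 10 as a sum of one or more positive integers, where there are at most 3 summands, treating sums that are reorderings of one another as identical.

14

They are:
10
1,9
2,8
1,1,8
3,7
1,2,7
4,6
1,3,6
2,2,6
5,5
1,4,5
2,3,5
2,4,4
3,3,4
That's 14 in total.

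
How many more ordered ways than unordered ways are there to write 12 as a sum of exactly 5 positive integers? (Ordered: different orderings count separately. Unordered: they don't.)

Compositions: C(11,4) = 330.
Partitions of 12 into exactly 5 parts: 13.
Difference: 330 − 13 = 317.

317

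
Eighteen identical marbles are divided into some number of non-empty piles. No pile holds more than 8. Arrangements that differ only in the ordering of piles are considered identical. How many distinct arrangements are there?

Counting exhaustively, 288 partitions satisfy the conditions.

288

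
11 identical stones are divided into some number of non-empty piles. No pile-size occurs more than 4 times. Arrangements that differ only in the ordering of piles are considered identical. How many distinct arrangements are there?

A partial list (first 12 by largest part):
11
10, 1
9, 2
9, 1, 1
8, 3
8, 2, 1
8, 1, 1, 1
7, 4
7, 3, 1
7, 2, 2
7, 2, 1, 1
7, 1, 1, 1, 1
…and 32 more, for 44 total.

44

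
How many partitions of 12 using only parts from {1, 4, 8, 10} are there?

7

The partitions of 12 that satisfy the conditions:
1+1+10
4+8
1+1+1+1+8
4+4+4
1+1+1+1+4+4
1+1+1+1+1+1+1+1+4
1+1+1+1+1+1+1+1+1+1+1+1
Counting gives 7.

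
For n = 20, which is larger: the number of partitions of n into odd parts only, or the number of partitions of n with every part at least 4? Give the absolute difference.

40

Partitions of 20 into odd parts only: 64.
Partitions of 20 with every part at least 4: 24.
|64 − 24| = 40.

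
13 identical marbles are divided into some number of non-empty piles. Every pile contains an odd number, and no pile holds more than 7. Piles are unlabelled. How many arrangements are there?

14

Listing the qualifying partitions of 13:
1, 5, 7
3, 3, 7
1, 1, 1, 3, 7
1, 1, 1, 1, 1, 1, 7
3, 5, 5
1, 1, 1, 5, 5
1, 1, 3, 3, 5
1, 1, 1, 1, 1, 3, 5
1, 1, 1, 1, 1, 1, 1, 1, 5
1, 3, 3, 3, 3
1, 1, 1, 1, 3, 3, 3
1, 1, 1, 1, 1, 1, 1, 3, 3
1, 1, 1, 1, 1, 1, 1, 1, 1, 1, 3
1, 1, 1, 1, 1, 1, 1, 1, 1, 1, 1, 1, 1
Counting gives 14.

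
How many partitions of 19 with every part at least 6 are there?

6

They are:
19
13+6
12+7
11+8
10+9
7+6+6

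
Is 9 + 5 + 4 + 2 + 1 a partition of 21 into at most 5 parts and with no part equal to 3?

Yes

The parts sum to 21, and the condition 'there are at most 5 summands' holds; the condition 'no summand equals 3' holds.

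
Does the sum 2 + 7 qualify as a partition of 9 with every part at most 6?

The parts sum to 9, and the condition 'no summand exceeds 6' is violated.

No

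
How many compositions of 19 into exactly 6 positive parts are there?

8568

Equivalently, choose which 5 of the 18 gaps become plus signs: C(18,5) = 8568.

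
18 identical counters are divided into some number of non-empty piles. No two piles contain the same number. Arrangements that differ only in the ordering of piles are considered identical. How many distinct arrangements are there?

A partial list (first 12 by largest part):
18
17, 1
16, 2
15, 3
15, 2, 1
14, 4
14, 3, 1
13, 5
13, 4, 1
13, 3, 2
12, 6
12, 5, 1
…and 34 more, for 46 total.

46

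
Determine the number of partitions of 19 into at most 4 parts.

94

Systematic enumeration (by largest part, then next-largest, …) yields 94.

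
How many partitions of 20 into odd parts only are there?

64

A partial list (first 12 by largest part):
19, 1
17, 3
17, 1, 1, 1
15, 5
15, 3, 1, 1
15, 1, 1, 1, 1, 1
13, 7
13, 5, 1, 1
13, 3, 3, 1
13, 3, 1, 1, 1, 1
13, 1, 1, 1, 1, 1, 1, 1
11, 9
…and 52 more, for 64 total.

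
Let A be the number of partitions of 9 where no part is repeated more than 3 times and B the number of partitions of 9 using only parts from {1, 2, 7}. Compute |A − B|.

15

Partitions of 9 where no part is repeated more than 3 times: 22.
Partitions of 9 using only parts from {1, 2, 7}: 7.
|22 − 7| = 15.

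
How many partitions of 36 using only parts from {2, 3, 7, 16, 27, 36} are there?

There are too many to list fully; the first 12 (by largest part) are:
36
27 + 7 + 2
27 + 3 + 3 + 3
27 + 3 + 2 + 2 + 2
16 + 16 + 2 + 2
16 + 7 + 7 + 3 + 3
16 + 7 + 7 + 2 + 2 + 2
16 + 7 + 3 + 3 + 3 + 2 + 2
16 + 7 + 3 + 2 + 2 + 2 + 2 + 2
16 + 3 + 3 + 3 + 3 + 3 + 3 + 2
16 + 3 + 3 + 3 + 3 + 2 + 2 + 2 + 2
16 + 3 + 3 + 2 + 2 + 2 + 2 + 2 + 2 + 2
…and 22 more, for 34 total.

34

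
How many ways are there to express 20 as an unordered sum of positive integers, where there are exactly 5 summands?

84

Direct enumeration gives 84 partitions.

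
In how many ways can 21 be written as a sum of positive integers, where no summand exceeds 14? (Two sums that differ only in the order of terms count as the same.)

762

Enumerating by decreasing first part gives 762 partitions in all.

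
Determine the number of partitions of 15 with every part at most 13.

A full systematic count gives 174.

174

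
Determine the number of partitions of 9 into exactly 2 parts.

4

Listing the qualifying partitions of 9:
8+1
7+2
6+3
5+4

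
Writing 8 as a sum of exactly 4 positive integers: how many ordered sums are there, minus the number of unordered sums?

30

Ordered (compositions into 4 parts): C(7,3) = 35.
Unordered (partitions into 4 parts): 5.
Difference: 35 − 5 = 30.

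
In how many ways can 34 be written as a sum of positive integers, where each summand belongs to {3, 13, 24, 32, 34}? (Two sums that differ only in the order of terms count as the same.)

Enumerating:
34
3, 3, 3, 3, 3, 3, 3, 13
Counting gives 2.

2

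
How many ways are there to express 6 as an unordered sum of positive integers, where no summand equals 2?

6

The partitions of 6 that satisfy the conditions:
6
5,1
4,1,1
3,3
3,1,1,1
1,1,1,1,1,1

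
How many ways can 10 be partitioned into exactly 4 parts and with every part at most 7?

The partitions of 10 that satisfy the conditions:
7+1+1+1
6+2+1+1
5+3+1+1
5+2+2+1
4+4+1+1
4+3+2+1
4+2+2+2
3+3+3+1
3+3+2+2
That's 9 in total.

9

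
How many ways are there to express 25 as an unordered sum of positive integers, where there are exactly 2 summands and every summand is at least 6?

7

Enumerating:
19+6
18+7
17+8
16+9
15+10
14+11
13+12
That's 7 in total.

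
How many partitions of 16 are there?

Enumerating by decreasing first part gives 231 partitions in all.

231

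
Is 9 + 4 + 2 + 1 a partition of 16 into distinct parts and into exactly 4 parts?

Yes

The parts sum to 16, and the condition 'all summands are distinct' holds; the condition 'there are exactly 4 summands' holds.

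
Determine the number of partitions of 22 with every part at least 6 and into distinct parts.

7

Enumerating:
22
6, 16
7, 15
8, 14
9, 13
10, 12
6, 7, 9
That's 7 in total.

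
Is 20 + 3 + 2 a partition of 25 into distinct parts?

Yes

The parts sum to 25, and the condition 'all summands are distinct' holds.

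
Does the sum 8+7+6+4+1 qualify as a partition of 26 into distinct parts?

The parts sum to 26, and the condition 'all summands are distinct' holds.

Yes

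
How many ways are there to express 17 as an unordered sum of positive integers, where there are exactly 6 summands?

A partial list (first 12 by largest part):
12, 1, 1, 1, 1, 1
11, 2, 1, 1, 1, 1
10, 3, 1, 1, 1, 1
10, 2, 2, 1, 1, 1
9, 4, 1, 1, 1, 1
9, 3, 2, 1, 1, 1
9, 2, 2, 2, 1, 1
8, 5, 1, 1, 1, 1
8, 4, 2, 1, 1, 1
8, 3, 3, 1, 1, 1
8, 3, 2, 2, 1, 1
8, 2, 2, 2, 2, 1
…and 32 more, for 44 total.

44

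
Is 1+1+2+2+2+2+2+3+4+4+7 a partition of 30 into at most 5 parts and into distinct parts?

No

The parts sum to 30, and the condition 'there are at most 5 summands' is violated.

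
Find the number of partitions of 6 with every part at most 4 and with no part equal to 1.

3

Enumerating:
4 + 2
3 + 3
2 + 2 + 2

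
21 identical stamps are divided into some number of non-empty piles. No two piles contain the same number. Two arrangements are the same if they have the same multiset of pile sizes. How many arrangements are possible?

A full systematic count gives 76.

76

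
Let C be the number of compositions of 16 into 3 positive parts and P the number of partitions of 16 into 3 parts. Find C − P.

84

Compositions: C(15,2) = 105.
Partitions of 16 into exactly 3 parts: 21.
Difference: 105 − 21 = 84.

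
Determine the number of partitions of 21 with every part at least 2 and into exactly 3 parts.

There are too many to list fully; the first 12 (by largest part) are:
2 + 2 + 17
2 + 3 + 16
2 + 4 + 15
3 + 3 + 15
2 + 5 + 14
3 + 4 + 14
2 + 6 + 13
3 + 5 + 13
4 + 4 + 13
2 + 7 + 12
3 + 6 + 12
4 + 5 + 12
…and 15 more, for 27 total.

27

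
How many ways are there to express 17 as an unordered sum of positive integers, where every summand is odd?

38

There are too many to list fully; the first 12 (by largest part) are:
17
1 + 1 + 15
1 + 3 + 13
1 + 1 + 1 + 1 + 13
1 + 5 + 11
3 + 3 + 11
1 + 1 + 1 + 3 + 11
1 + 1 + 1 + 1 + 1 + 1 + 11
1 + 7 + 9
3 + 5 + 9
1 + 1 + 1 + 5 + 9
1 + 1 + 3 + 3 + 9
…and 26 more, for 38 total.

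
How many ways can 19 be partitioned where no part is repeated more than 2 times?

163

A full systematic count gives 163.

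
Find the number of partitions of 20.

Direct enumeration gives 627 partitions.

627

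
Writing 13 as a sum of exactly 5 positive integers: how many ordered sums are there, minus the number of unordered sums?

Ordered (compositions into 5 parts): C(12,4) = 495.
Unordered (partitions into 5 parts): 18.
Difference: 495 − 18 = 477.

477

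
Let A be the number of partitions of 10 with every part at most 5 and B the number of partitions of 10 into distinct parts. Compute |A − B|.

20

Partitions of 10 with every part at most 5: 30.
Partitions of 10 into distinct parts: 10.
|30 − 10| = 20.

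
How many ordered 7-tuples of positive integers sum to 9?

28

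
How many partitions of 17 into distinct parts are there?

A partial list (first 12 by largest part):
17
16 + 1
15 + 2
14 + 3
14 + 2 + 1
13 + 4
13 + 3 + 1
12 + 5
12 + 4 + 1
12 + 3 + 2
11 + 6
11 + 5 + 1
…and 26 more, for 38 total.

38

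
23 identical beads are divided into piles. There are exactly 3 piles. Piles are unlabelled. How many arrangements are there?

44

There are too many to list fully; the first 12 (by largest part) are:
21, 1, 1
20, 2, 1
19, 3, 1
19, 2, 2
18, 4, 1
18, 3, 2
17, 5, 1
17, 4, 2
17, 3, 3
16, 6, 1
16, 5, 2
16, 4, 3
…and 32 more, for 44 total.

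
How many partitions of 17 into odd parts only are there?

38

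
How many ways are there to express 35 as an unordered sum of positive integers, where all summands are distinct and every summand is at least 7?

There are too many to list fully; the first 12 (by largest part) are:
35
28, 7
27, 8
26, 9
25, 10
24, 11
23, 12
22, 13
21, 14
20, 15
20, 8, 7
19, 16
…and 17 more, for 29 total.

29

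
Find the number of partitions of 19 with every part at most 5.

Enumerating by decreasing first part gives 164 partitions in all.

164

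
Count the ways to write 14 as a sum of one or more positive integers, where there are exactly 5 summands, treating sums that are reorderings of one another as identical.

They are:
10, 1, 1, 1, 1
9, 2, 1, 1, 1
8, 3, 1, 1, 1
8, 2, 2, 1, 1
7, 4, 1, 1, 1
7, 3, 2, 1, 1
7, 2, 2, 2, 1
6, 5, 1, 1, 1
6, 4, 2, 1, 1
6, 3, 3, 1, 1
6, 3, 2, 2, 1
6, 2, 2, 2, 2
5, 5, 2, 1, 1
5, 4, 3, 1, 1
5, 4, 2, 2, 1
5, 3, 3, 2, 1
5, 3, 2, 2, 2
4, 4, 4, 1, 1
4, 4, 3, 2, 1
4, 4, 2, 2, 2
4, 3, 3, 3, 1
4, 3, 3, 2, 2
3, 3, 3, 3, 2

23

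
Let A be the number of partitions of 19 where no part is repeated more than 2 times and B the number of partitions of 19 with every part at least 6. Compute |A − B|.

157

Partitions of 19 where no part is repeated more than 2 times: 163.
Partitions of 19 with every part at least 6: 6.
|163 − 6| = 157.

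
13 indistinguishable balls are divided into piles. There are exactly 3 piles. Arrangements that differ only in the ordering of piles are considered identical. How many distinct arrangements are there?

Enumerating:
11, 1, 1
10, 2, 1
9, 3, 1
9, 2, 2
8, 4, 1
8, 3, 2
7, 5, 1
7, 4, 2
7, 3, 3
6, 6, 1
6, 5, 2
6, 4, 3
5, 5, 3
5, 4, 4

14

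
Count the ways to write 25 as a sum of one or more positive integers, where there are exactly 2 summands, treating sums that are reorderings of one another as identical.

12

They are:
24,1
23,2
22,3
21,4
20,5
19,6
18,7
17,8
16,9
15,10
14,11
13,12
That's 12 in total.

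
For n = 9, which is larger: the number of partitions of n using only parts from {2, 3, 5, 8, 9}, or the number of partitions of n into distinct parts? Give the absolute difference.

4

Partitions of 9 using only parts from {2, 3, 5, 8, 9}: 4.
Partitions of 9 into distinct parts: 8.
|4 − 8| = 4.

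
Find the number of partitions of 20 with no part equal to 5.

Direct enumeration gives 451 partitions.

451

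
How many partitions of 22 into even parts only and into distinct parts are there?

12

Listing the qualifying partitions of 22:
22
20,2
18,4
16,6
16,4,2
14,8
14,6,2
12,10
12,8,2
12,6,4
10,8,4
10,6,4,2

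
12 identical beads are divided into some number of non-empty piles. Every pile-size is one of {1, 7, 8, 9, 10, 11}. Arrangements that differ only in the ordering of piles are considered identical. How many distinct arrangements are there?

6

They are:
11,1
10,1,1
9,1,1,1
8,1,1,1,1
7,1,1,1,1,1
1,1,1,1,1,1,1,1,1,1,1,1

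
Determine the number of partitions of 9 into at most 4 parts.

Enumerating:
9
8, 1
7, 2
7, 1, 1
6, 3
6, 2, 1
6, 1, 1, 1
5, 4
5, 3, 1
5, 2, 2
5, 2, 1, 1
4, 4, 1
4, 3, 2
4, 3, 1, 1
4, 2, 2, 1
3, 3, 3
3, 3, 2, 1
3, 2, 2, 2

18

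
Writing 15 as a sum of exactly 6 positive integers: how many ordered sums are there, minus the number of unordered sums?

1976

Ordered (compositions into 6 parts): C(14,5) = 2002.
Unordered (partitions into 6 parts): 26.
Difference: 2002 − 26 = 1976.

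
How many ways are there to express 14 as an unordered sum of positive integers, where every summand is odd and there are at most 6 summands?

15

Enumerating:
13+1
11+3
11+1+1+1
9+5
9+3+1+1
9+1+1+1+1+1
7+7
7+5+1+1
7+3+3+1
7+3+1+1+1+1
5+5+3+1
5+5+1+1+1+1
5+3+3+3
5+3+3+1+1+1
3+3+3+3+1+1
That's 15 in total.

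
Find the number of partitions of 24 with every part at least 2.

A full systematic count gives 320.

320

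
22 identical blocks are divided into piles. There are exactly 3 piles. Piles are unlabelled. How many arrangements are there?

40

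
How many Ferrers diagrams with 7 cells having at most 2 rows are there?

Listing the qualifying partitions of 7:
7
6,1
5,2
4,3

4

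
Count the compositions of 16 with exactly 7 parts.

5005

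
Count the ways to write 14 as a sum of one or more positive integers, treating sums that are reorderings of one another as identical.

135

Direct enumeration gives 135 partitions.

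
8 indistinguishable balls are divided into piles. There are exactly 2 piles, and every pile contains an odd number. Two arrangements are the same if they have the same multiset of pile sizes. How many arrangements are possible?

Enumerating:
1 + 7
3 + 5
That's 2 in total.

2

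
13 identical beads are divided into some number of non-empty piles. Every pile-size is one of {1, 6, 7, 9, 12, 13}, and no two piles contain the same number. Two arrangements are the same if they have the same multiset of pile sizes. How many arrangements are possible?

3

Enumerating:
13
12 + 1
7 + 6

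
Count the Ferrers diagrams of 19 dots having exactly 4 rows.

54

A partial list (first 12 by largest part):
16,1,1,1
15,2,1,1
14,3,1,1
14,2,2,1
13,4,1,1
13,3,2,1
13,2,2,2
12,5,1,1
12,4,2,1
12,3,3,1
12,3,2,2
11,6,1,1
…and 42 more, for 54 total.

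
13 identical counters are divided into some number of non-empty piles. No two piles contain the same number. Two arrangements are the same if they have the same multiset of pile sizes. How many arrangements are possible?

18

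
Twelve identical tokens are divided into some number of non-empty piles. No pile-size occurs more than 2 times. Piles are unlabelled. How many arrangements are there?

36

A partial list (first 12 by largest part):
12
11+1
10+2
10+1+1
9+3
9+2+1
8+4
8+3+1
8+2+2
8+2+1+1
7+5
7+4+1
…and 24 more, for 36 total.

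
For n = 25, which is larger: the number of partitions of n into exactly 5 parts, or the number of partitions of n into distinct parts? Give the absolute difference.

50

Partitions of 25 into exactly 5 parts: 192.
Partitions of 25 into distinct parts: 142.
|192 − 142| = 50.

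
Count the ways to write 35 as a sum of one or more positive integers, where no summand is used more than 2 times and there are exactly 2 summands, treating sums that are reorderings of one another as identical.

17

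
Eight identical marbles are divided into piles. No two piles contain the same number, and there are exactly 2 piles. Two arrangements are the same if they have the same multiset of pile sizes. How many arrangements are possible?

They are:
7+1
6+2
5+3
Counting gives 3.

3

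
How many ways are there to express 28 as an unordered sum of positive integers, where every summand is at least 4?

Counting exhaustively, 100 partitions satisfy the conditions.

100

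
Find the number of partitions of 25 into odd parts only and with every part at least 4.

7

The partitions of 25 that satisfy the conditions:
25
5, 5, 15
5, 7, 13
5, 9, 11
7, 7, 11
7, 9, 9
5, 5, 5, 5, 5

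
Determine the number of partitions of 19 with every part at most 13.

Counting exhaustively, 471 partitions satisfy the conditions.

471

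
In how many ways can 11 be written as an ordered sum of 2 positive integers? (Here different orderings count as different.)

10

Place 1 bars in the 10 internal gaps of a row of 11 dots: C(10,1) = 10.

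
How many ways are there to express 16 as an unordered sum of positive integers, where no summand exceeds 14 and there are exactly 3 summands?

21

Listing the qualifying partitions of 16:
14 + 1 + 1
13 + 2 + 1
12 + 3 + 1
12 + 2 + 2
11 + 4 + 1
11 + 3 + 2
10 + 5 + 1
10 + 4 + 2
10 + 3 + 3
9 + 6 + 1
9 + 5 + 2
9 + 4 + 3
8 + 7 + 1
8 + 6 + 2
8 + 5 + 3
8 + 4 + 4
7 + 7 + 2
7 + 6 + 3
7 + 5 + 4
6 + 6 + 4
6 + 5 + 5
That's 21 in total.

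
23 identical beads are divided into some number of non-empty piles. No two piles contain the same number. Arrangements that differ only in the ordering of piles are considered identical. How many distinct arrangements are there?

104

A full systematic count gives 104.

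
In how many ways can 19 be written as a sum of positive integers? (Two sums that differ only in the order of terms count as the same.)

490

Systematic enumeration (by largest part, then next-largest, …) yields 490.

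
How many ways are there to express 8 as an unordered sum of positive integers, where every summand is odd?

Listing the qualifying partitions of 8:
7,1
5,3
5,1,1,1
3,3,1,1
3,1,1,1,1,1
1,1,1,1,1,1,1,1
Counting gives 6.

6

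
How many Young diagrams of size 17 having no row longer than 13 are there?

Enumerating by decreasing first part gives 290 partitions in all.

290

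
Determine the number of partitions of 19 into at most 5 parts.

164

A full systematic count gives 164.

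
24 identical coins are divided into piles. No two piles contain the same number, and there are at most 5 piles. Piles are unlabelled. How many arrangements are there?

Counting exhaustively, 119 partitions satisfy the conditions.

119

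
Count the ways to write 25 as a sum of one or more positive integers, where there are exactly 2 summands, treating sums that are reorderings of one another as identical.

12

They are:
24, 1
23, 2
22, 3
21, 4
20, 5
19, 6
18, 7
17, 8
16, 9
15, 10
14, 11
13, 12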